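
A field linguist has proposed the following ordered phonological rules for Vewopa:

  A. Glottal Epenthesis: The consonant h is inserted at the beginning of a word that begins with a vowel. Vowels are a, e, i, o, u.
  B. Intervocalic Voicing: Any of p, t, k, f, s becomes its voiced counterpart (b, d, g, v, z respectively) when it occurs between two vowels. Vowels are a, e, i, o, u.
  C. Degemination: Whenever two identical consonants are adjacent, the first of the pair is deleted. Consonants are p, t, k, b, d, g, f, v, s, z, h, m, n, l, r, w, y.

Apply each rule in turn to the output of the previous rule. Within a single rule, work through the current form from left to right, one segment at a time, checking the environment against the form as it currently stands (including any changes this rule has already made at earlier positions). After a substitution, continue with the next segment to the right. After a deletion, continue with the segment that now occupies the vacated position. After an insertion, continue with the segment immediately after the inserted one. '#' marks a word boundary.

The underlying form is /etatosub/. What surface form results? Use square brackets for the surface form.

[hedadozub]

A Glottal Epenthesis: [etatosub] → [hetatosub]
B Intervocalic Voicing: [hetatosub] → [hedadozub]
C Degemination: no change — [hedadozub]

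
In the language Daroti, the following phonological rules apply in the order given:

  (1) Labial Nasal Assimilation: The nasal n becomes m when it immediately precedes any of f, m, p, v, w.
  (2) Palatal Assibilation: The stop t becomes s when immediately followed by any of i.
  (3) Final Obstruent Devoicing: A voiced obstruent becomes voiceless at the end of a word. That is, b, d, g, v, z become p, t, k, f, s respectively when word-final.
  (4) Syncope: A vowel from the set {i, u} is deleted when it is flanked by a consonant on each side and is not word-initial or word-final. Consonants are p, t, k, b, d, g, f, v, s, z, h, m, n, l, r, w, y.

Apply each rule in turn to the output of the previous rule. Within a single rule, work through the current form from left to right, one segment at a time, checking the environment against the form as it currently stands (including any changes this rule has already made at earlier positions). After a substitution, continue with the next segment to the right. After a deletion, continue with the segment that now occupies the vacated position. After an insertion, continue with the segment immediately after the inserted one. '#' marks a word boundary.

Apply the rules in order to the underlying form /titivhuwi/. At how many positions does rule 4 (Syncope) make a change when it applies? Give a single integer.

3

(1) Labial Nasal Assimilation: no change — [titivhuwi]
(2) Palatal Assibilation: [titivhuwi] → [sisivhuwi]
(3) Final Obstruent Devoicing: no change — [sisivhuwi]
(4) Syncope: [sisivhuwi] → [ssvhwi]
Rule 4 changed 3 position(s).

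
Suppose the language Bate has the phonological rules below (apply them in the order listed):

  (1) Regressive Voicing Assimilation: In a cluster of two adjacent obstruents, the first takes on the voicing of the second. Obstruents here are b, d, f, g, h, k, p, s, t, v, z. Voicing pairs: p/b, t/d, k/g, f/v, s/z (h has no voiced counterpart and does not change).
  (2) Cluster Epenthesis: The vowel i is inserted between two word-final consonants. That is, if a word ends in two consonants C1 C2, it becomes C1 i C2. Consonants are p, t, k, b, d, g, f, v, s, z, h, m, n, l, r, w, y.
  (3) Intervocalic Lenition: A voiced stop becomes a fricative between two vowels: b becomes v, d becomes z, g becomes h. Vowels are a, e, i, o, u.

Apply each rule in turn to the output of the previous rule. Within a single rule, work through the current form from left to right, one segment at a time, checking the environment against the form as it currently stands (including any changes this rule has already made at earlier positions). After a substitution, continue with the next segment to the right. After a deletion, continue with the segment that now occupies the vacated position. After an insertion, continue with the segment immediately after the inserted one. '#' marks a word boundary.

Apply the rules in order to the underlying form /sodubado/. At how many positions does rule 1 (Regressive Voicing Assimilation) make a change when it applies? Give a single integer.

0

(1) Regressive Voicing Assimilation: no change — [sodubado]
(2) Cluster Epenthesis: no change — [sodubado]
(3) Intervocalic Lenition: [sodubado] → [sozuvazo]
Rule 1 changed 0 position(s).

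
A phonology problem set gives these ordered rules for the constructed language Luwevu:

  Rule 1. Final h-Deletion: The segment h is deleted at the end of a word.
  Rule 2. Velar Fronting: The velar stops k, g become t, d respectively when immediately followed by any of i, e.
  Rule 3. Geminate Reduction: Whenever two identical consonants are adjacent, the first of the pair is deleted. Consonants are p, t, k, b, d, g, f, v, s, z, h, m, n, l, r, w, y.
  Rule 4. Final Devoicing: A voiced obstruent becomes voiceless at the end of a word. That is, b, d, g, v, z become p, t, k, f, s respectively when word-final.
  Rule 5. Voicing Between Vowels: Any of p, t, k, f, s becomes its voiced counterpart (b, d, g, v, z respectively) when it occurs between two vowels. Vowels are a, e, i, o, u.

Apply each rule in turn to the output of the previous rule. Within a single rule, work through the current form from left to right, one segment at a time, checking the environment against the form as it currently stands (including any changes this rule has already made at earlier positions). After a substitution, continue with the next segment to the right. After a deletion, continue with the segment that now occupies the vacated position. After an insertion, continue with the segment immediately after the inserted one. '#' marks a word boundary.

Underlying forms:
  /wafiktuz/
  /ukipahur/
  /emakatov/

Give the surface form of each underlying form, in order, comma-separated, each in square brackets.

[waviktus], [udibahur], [emagadof]

/wafiktuz/:
  Rule 1 Final h-Deletion: no change — [wafiktuz]
  Rule 2 Velar Fronting: no change — [wafiktuz]
  Rule 3 Geminate Reduction: no change — [wafiktuz]
  Rule 4 Final Devoicing: [wafiktuz] → [wafiktus]
  Rule 5 Voicing Between Vowels: [wafiktus] → [waviktus]
/ukipahur/:
  Rule 1 Final h-Deletion: no change — [ukipahur]
  Rule 2 Velar Fronting: [ukipahur] → [utipahur]
  Rule 3 Geminate Reduction: no change — [utipahur]
  Rule 4 Final Devoicing: no change — [utipahur]
  Rule 5 Voicing Between Vowels: [utipahur] → [udibahur]
/emakatov/:
  Rule 1 Final h-Deletion: no change — [emakatov]
  Rule 2 Velar Fronting: no change — [emakatov]
  Rule 3 Geminate Reduction: no change — [emakatov]
  Rule 4 Final Devoicing: [emakatov] → [emakatof]
  Rule 5 Voicing Between Vowels: [emakatof] → [emagadof]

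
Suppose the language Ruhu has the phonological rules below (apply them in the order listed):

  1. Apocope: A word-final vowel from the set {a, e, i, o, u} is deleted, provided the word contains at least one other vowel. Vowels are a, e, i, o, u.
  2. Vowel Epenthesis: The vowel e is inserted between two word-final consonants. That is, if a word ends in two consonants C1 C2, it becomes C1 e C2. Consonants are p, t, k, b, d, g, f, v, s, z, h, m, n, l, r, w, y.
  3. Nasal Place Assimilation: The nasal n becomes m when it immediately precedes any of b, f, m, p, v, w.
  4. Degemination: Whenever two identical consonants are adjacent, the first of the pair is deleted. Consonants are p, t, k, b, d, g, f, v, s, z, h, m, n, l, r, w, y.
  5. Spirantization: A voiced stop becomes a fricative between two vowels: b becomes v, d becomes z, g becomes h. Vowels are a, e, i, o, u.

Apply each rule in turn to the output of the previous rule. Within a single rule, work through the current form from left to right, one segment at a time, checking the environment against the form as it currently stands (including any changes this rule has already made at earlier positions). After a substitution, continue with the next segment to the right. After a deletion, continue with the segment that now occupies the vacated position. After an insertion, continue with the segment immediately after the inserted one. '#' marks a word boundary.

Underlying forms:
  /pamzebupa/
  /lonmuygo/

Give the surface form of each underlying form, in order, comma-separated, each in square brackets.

/pamzebupa/:
  1 Apocope: [pamzebupa] → [pamzebup]
  2 Vowel Epenthesis: no change — [pamzebup]
  3 Nasal Place Assimilation: no change — [pamzebup]
  4 Degemination: no change — [pamzebup]
  5 Spirantization: [pamzebup] → [pamzevup]
/lonmuygo/:
  1 Apocope: [lonmuygo] → [lonmuyg]
  2 Vowel Epenthesis: [lonmuyg] → [lonmuyeg]
  3 Nasal Place Assimilation: [lonmuyeg] → [lommuyeg]
  4 Degemination: [lommuyeg] → [lomuyeg]
  5 Spirantization: no change — [lomuyeg]

[pamzevup], [lomuyeg]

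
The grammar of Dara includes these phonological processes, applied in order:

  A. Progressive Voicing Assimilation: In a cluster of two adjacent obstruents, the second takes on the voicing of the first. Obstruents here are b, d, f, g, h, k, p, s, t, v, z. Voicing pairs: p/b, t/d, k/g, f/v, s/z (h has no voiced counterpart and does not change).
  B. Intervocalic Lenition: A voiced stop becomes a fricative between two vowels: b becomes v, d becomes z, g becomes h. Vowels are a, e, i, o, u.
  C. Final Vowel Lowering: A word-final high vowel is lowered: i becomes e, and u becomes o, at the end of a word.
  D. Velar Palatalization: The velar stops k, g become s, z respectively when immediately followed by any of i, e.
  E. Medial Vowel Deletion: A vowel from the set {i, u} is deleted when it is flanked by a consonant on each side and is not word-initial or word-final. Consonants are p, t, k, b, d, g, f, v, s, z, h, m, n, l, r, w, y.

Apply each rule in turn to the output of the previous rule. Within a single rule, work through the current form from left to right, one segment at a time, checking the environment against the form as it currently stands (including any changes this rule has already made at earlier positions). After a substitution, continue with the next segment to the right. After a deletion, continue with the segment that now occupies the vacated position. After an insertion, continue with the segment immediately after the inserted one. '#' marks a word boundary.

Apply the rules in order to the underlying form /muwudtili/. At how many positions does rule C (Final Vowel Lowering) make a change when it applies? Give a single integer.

A Progressive Voicing Assimilation: [muwudtili] → [muwuddili]
B Intervocalic Lenition: no change — [muwuddili]
C Final Vowel Lowering: [muwuddili] → [muwuddile]
D Velar Palatalization: no change — [muwuddile]
E Medial Vowel Deletion: [muwuddile] → [mwddle]
Rule C changed 1 position(s).

1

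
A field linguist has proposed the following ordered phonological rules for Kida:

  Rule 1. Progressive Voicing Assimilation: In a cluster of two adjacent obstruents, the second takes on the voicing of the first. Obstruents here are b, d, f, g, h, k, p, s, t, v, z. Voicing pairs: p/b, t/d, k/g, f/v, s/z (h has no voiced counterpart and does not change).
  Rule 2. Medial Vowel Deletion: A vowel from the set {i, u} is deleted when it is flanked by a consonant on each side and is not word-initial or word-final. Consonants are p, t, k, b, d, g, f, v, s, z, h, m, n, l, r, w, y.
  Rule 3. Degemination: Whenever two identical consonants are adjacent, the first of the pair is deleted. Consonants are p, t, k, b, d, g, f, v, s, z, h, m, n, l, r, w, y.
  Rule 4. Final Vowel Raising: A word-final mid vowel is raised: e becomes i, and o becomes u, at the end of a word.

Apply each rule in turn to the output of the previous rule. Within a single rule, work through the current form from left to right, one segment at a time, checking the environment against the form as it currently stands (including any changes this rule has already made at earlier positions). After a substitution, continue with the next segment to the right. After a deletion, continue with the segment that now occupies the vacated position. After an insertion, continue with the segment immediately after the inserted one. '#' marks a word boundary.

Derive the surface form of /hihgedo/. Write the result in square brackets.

[hkedu]

Rule 1 Progressive Voicing Assimilation: [hihgedo] → [hihkedo]
Rule 2 Medial Vowel Deletion: [hihkedo] → [hhkedo]
Rule 3 Degemination: [hhkedo] → [hkedo]
Rule 4 Final Vowel Raising: [hkedo] → [hkedu]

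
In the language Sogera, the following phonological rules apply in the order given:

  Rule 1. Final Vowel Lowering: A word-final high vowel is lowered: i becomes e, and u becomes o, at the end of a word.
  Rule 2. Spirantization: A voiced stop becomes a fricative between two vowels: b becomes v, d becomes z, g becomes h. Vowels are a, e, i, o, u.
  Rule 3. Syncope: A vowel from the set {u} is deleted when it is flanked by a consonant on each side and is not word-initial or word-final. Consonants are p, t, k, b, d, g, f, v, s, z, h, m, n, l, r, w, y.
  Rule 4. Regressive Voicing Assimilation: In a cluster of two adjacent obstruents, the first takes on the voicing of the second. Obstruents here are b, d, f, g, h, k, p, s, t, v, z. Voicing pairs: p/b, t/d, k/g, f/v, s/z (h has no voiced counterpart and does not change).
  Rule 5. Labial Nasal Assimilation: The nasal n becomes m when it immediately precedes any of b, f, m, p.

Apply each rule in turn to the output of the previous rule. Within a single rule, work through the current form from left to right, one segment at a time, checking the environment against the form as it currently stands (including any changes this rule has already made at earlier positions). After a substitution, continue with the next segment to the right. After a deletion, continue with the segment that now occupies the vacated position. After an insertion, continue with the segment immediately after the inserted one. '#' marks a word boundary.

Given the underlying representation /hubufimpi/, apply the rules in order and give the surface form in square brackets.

[hffimpe]

Rule 1 Final Vowel Lowering: [hubufimpi] → [hubufimpe]
Rule 2 Spirantization: [hubufimpe] → [huvufimpe]
Rule 3 Syncope: [huvufimpe] → [hvfimpe]
Rule 4 Regressive Voicing Assimilation: [hvfimpe] → [hffimpe]
Rule 5 Labial Nasal Assimilation: no change — [hffimpe]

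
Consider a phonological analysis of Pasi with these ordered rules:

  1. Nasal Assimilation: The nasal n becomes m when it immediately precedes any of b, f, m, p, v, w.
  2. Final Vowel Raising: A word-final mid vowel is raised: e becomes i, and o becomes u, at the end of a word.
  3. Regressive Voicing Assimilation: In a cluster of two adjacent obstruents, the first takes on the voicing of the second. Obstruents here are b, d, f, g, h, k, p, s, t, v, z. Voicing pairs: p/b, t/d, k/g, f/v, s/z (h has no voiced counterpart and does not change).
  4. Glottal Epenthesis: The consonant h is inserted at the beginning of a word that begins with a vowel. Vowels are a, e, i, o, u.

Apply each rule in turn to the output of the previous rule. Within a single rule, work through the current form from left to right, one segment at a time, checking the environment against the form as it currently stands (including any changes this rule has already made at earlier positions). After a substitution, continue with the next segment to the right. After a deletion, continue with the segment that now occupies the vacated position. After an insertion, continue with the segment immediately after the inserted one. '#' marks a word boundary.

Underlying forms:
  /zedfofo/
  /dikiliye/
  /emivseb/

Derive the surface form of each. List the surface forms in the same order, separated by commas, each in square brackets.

[zetfofu], [dikiliyi], [hemifseb]

/zedfofo/:
  1 Nasal Assimilation: no change — [zedfofo]
  2 Final Vowel Raising: [zedfofo] → [zedfofu]
  3 Regressive Voicing Assimilation: [zedfofu] → [zetfofu]
  4 Glottal Epenthesis: no change — [zetfofu]
/dikiliye/:
  1 Nasal Assimilation: no change — [dikiliye]
  2 Final Vowel Raising: [dikiliye] → [dikiliyi]
  3 Regressive Voicing Assimilation: no change — [dikiliyi]
  4 Glottal Epenthesis: no change — [dikiliyi]
/emivseb/:
  1 Nasal Assimilation: no change — [emivseb]
  2 Final Vowel Raising: no change — [emivseb]
  3 Regressive Voicing Assimilation: [emivseb] → [emifseb]
  4 Glottal Epenthesis: [emifseb] → [hemifseb]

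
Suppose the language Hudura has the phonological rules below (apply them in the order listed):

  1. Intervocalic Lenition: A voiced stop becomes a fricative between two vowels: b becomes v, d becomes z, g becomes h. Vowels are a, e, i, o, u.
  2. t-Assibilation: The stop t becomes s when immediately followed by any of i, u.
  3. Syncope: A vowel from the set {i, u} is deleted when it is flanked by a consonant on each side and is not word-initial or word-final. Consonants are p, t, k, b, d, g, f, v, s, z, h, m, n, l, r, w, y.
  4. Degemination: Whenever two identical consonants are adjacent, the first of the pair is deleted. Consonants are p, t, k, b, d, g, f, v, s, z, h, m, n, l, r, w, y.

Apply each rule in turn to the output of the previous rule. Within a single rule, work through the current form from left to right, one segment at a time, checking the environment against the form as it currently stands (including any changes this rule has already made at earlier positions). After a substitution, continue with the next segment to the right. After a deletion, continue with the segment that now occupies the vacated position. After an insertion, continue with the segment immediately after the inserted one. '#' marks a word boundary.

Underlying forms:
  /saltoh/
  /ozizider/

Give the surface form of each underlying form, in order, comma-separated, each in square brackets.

/saltoh/:
  1 Intervocalic Lenition: no change — [saltoh]
  2 t-Assibilation: no change — [saltoh]
  3 Syncope: no change — [saltoh]
  4 Degemination: no change — [saltoh]
/ozizider/:
  1 Intervocalic Lenition: [ozizider] → [ozizizer]
  2 t-Assibilation: no change — [ozizizer]
  3 Syncope: [ozizizer] → [ozzzer]
  4 Degemination: [ozzzer] → [ozer]

[saltoh], [ozer]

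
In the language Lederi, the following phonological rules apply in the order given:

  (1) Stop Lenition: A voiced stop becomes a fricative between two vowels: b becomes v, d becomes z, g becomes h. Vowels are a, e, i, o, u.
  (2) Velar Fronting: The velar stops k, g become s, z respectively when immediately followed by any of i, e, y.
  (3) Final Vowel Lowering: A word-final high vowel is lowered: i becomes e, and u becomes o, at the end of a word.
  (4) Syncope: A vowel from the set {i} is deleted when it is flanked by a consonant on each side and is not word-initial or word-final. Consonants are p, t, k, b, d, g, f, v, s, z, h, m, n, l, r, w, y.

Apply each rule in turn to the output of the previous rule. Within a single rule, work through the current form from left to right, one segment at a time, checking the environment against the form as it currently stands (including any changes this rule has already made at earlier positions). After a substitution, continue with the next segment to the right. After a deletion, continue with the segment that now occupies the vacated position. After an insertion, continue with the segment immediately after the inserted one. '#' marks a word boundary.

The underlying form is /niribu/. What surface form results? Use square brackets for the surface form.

[nrvo]

(1) Stop Lenition: [niribu] → [nirivu]
(2) Velar Fronting: no change — [nirivu]
(3) Final Vowel Lowering: [nirivu] → [nirivo]
(4) Syncope: [nirivo] → [nrvo]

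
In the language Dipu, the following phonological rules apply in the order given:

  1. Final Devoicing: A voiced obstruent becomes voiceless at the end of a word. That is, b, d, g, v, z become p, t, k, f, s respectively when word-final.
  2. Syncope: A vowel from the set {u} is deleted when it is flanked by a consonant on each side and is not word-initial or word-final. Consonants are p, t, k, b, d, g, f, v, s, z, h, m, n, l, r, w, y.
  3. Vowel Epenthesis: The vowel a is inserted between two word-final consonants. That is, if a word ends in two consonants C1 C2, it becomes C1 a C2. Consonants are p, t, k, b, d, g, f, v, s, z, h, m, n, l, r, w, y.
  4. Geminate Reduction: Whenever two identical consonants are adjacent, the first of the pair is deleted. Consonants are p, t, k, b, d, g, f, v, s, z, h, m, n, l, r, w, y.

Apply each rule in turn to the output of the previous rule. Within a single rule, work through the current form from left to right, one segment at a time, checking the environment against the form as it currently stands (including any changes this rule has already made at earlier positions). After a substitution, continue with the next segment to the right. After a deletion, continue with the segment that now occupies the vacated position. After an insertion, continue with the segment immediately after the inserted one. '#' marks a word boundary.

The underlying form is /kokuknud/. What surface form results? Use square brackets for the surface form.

[koknat]

1 Final Devoicing: [kokuknud] → [kokuknut]
2 Syncope: [kokuknut] → [kokknt]
3 Vowel Epenthesis: [kokknt] → [kokknat]
4 Geminate Reduction: [kokknat] → [koknat]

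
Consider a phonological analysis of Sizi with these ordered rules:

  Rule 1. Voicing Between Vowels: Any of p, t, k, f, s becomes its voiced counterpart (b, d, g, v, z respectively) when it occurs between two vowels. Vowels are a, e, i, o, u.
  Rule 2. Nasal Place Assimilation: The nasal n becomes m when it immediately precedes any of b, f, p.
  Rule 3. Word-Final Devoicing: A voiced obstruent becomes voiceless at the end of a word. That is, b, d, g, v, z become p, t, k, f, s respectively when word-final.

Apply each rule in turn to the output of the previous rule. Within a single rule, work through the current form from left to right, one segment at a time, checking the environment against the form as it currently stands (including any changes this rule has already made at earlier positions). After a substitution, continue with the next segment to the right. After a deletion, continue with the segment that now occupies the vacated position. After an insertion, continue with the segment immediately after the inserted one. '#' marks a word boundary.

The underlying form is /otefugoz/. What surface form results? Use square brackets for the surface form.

Rule 1 Voicing Between Vowels: [otefugoz] → [odevugoz]
Rule 2 Nasal Place Assimilation: no change — [odevugoz]
Rule 3 Word-Final Devoicing: [odevugoz] → [odevugos]

[odevugos]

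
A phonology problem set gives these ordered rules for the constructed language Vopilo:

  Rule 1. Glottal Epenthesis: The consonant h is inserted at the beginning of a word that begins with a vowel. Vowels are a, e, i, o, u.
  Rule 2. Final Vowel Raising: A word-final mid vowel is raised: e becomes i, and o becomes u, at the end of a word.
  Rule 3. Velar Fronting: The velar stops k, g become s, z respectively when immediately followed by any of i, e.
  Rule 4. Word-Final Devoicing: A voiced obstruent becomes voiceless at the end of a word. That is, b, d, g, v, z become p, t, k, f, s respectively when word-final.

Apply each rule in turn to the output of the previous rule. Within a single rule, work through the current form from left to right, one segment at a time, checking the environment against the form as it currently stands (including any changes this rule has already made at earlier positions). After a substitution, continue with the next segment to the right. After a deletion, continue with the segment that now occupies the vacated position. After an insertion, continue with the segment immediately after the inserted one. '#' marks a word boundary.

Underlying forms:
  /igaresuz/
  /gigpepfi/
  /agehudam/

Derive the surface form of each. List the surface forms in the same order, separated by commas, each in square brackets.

/igaresuz/:
  Rule 1 Glottal Epenthesis: [igaresuz] → [higaresuz]
  Rule 2 Final Vowel Raising: no change — [higaresuz]
  Rule 3 Velar Fronting: no change — [higaresuz]
  Rule 4 Word-Final Devoicing: [higaresuz] → [higaresus]
/gigpepfi/:
  Rule 1 Glottal Epenthesis: no change — [gigpepfi]
  Rule 2 Final Vowel Raising: no change — [gigpepfi]
  Rule 3 Velar Fronting: [gigpepfi] → [zigpepfi]
  Rule 4 Word-Final Devoicing: no change — [zigpepfi]
/agehudam/:
  Rule 1 Glottal Epenthesis: [agehudam] → [hagehudam]
  Rule 2 Final Vowel Raising: no change — [hagehudam]
  Rule 3 Velar Fronting: [hagehudam] → [hazehudam]
  Rule 4 Word-Final Devoicing: no change — [hazehudam]

[higaresus], [zigpepfi], [hazehudam]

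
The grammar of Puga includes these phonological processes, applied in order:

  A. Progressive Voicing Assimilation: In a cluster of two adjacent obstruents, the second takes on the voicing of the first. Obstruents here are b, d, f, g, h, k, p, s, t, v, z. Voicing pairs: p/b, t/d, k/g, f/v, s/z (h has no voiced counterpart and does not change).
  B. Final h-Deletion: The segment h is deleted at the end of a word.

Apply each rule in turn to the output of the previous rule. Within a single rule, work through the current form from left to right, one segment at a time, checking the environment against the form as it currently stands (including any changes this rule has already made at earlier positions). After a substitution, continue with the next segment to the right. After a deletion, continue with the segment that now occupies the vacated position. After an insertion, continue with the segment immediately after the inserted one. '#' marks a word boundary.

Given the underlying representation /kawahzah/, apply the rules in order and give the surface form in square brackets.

[kawahsa]

A Progressive Voicing Assimilation: [kawahzah] → [kawahsah]
B Final h-Deletion: [kawahsah] → [kawahsa]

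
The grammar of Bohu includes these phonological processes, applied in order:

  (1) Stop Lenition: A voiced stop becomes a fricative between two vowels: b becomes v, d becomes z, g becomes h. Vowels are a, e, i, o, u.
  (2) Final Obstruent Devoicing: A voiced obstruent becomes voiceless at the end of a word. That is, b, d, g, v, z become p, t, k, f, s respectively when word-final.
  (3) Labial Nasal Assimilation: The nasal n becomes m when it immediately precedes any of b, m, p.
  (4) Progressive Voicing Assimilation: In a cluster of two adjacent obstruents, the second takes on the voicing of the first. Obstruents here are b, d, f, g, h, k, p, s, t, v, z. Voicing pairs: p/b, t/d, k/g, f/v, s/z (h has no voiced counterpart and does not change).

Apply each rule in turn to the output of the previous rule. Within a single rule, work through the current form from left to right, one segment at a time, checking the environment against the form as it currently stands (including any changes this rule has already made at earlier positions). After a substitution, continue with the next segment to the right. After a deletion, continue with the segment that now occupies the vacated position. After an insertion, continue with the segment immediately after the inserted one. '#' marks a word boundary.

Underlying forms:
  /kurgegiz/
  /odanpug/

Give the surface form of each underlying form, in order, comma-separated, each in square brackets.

/kurgegiz/:
  (1) Stop Lenition: [kurgegiz] → [kurgehiz]
  (2) Final Obstruent Devoicing: [kurgehiz] → [kurgehis]
  (3) Labial Nasal Assimilation: no change — [kurgehis]
  (4) Progressive Voicing Assimilation: no change — [kurgehis]
/odanpug/:
  (1) Stop Lenition: [odanpug] → [ozanpug]
  (2) Final Obstruent Devoicing: [ozanpug] → [ozanpuk]
  (3) Labial Nasal Assimilation: [ozanpuk] → [ozampuk]
  (4) Progressive Voicing Assimilation: no change — [ozampuk]

[kurgehis], [ozampuk]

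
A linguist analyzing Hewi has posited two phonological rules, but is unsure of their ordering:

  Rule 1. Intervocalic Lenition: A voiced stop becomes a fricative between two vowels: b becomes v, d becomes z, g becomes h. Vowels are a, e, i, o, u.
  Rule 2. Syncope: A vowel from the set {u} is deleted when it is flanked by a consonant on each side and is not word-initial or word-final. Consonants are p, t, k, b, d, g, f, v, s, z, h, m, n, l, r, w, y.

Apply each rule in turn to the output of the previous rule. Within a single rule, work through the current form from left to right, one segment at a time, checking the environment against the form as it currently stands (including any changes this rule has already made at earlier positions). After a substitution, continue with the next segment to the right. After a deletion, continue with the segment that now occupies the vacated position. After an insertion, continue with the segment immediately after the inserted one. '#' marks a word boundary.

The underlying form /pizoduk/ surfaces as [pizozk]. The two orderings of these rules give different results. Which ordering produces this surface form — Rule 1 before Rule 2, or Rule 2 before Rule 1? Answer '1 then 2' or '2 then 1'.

1 then 2

Order 1 then 2:
  1 Intervocalic Lenition: [pizoduk] → [pizozuk]
  2 Syncope: [pizozuk] → [pizozk]
  result: [pizozk]
Order 2 then 1:
  2 Syncope: [pizoduk] → [pizodk]
  1 Intervocalic Lenition: no change — [pizodk]
  result: [pizodk]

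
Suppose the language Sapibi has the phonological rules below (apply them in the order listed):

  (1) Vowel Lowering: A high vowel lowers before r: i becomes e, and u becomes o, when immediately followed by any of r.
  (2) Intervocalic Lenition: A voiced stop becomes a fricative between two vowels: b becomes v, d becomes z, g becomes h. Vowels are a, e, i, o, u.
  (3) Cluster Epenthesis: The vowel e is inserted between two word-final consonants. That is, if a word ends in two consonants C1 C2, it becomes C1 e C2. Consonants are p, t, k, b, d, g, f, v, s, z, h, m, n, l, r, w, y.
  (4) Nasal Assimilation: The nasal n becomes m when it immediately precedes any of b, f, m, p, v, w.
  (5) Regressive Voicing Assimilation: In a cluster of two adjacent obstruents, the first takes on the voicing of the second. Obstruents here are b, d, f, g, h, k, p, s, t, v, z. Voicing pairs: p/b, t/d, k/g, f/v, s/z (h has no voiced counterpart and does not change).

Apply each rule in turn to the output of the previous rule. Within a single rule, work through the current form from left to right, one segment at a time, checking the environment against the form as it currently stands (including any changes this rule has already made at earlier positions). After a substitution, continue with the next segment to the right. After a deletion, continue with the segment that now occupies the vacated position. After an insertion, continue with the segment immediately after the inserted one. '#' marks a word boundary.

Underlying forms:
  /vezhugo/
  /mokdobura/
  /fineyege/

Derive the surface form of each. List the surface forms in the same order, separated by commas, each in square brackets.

[veshuho], [mogdovora], [fineyehe]

/vezhugo/:
  (1) Vowel Lowering: no change — [vezhugo]
  (2) Intervocalic Lenition: [vezhugo] → [vezhuho]
  (3) Cluster Epenthesis: no change — [vezhuho]
  (4) Nasal Assimilation: no change — [vezhuho]
  (5) Regressive Voicing Assimilation: [vezhuho] → [veshuho]
/mokdobura/:
  (1) Vowel Lowering: [mokdobura] → [mokdobora]
  (2) Intervocalic Lenition: [mokdobora] → [mokdovora]
  (3) Cluster Epenthesis: no change — [mokdovora]
  (4) Nasal Assimilation: no change — [mokdovora]
  (5) Regressive Voicing Assimilation: [mokdovora] → [mogdovora]
/fineyege/:
  (1) Vowel Lowering: no change — [fineyege]
  (2) Intervocalic Lenition: [fineyege] → [fineyehe]
  (3) Cluster Epenthesis: no change — [fineyehe]
  (4) Nasal Assimilation: no change — [fineyehe]
  (5) Regressive Voicing Assimilation: no change — [fineyehe]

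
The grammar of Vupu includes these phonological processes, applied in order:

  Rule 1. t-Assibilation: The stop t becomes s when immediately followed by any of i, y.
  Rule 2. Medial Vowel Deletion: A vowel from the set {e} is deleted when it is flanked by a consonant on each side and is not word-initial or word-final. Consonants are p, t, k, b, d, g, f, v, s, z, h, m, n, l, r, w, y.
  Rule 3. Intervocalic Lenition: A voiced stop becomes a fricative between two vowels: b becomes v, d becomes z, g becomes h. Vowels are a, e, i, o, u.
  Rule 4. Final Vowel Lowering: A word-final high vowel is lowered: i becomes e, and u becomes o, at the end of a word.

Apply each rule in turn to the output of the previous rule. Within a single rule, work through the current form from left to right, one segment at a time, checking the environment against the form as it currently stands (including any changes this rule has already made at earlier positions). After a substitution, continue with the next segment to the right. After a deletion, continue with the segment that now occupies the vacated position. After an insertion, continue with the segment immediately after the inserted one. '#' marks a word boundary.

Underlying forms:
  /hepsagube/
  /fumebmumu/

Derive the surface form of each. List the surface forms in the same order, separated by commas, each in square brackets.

[hpsahuve], [fumbmumo]

/hepsagube/:
  Rule 1 t-Assibilation: no change — [hepsagube]
  Rule 2 Medial Vowel Deletion: [hepsagube] → [hpsagube]
  Rule 3 Intervocalic Lenition: [hpsagube] → [hpsahuve]
  Rule 4 Final Vowel Lowering: no change — [hpsahuve]
/fumebmumu/:
  Rule 1 t-Assibilation: no change — [fumebmumu]
  Rule 2 Medial Vowel Deletion: [fumebmumu] → [fumbmumu]
  Rule 3 Intervocalic Lenition: no change — [fumbmumu]
  Rule 4 Final Vowel Lowering: [fumbmumu] → [fumbmumo]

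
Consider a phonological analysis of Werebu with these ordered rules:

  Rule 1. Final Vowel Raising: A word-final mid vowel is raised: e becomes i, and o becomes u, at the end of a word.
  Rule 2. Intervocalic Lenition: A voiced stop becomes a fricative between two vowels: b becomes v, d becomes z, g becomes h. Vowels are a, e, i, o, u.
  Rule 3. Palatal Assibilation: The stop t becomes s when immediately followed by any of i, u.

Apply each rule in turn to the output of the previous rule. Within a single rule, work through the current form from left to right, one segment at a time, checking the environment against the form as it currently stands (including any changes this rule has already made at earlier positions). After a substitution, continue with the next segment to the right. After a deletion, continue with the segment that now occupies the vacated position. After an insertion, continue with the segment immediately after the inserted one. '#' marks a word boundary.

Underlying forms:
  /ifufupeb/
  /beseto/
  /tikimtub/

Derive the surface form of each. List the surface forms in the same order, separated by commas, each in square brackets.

[ifufupeb], [besesu], [sikimsub]

/ifufupeb/:
  Rule 1 Final Vowel Raising: no change — [ifufupeb]
  Rule 2 Intervocalic Lenition: no change — [ifufupeb]
  Rule 3 Palatal Assibilation: no change — [ifufupeb]
/beseto/:
  Rule 1 Final Vowel Raising: [beseto] → [besetu]
  Rule 2 Intervocalic Lenition: no change — [besetu]
  Rule 3 Palatal Assibilation: [besetu] → [besesu]
/tikimtub/:
  Rule 1 Final Vowel Raising: no change — [tikimtub]
  Rule 2 Intervocalic Lenition: no change — [tikimtub]
  Rule 3 Palatal Assibilation: [tikimtub] → [sikimsub]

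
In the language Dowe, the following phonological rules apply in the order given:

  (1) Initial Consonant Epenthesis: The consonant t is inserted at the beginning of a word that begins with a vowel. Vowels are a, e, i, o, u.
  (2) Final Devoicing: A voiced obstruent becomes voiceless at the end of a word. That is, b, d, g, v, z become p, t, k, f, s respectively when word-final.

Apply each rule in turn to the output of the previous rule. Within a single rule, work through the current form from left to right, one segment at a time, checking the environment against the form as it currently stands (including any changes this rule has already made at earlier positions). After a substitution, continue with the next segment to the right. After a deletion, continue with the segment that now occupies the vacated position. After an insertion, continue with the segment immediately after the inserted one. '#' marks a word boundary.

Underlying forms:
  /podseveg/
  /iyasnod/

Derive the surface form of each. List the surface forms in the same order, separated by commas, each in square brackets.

[podsevek], [tiyasnot]

/podseveg/:
  (1) Initial Consonant Epenthesis: no change — [podseveg]
  (2) Final Devoicing: [podseveg] → [podsevek]
/iyasnod/:
  (1) Initial Consonant Epenthesis: [iyasnod] → [tiyasnod]
  (2) Final Devoicing: [tiyasnod] → [tiyasnot]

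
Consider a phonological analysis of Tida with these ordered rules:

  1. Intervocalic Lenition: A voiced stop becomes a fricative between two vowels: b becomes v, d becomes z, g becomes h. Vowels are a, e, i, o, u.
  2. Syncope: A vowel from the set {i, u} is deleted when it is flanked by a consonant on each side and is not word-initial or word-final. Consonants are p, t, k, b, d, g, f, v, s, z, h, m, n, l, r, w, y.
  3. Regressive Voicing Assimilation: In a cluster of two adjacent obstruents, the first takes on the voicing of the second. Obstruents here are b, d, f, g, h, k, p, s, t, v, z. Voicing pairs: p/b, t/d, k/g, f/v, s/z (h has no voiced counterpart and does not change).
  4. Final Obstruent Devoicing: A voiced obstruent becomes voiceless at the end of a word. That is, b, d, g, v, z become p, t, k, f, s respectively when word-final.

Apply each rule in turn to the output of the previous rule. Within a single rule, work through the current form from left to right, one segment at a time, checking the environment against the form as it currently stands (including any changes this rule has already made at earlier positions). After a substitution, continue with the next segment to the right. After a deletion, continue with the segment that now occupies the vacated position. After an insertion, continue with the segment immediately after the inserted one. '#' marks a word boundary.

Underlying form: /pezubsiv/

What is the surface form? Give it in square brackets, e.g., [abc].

[pezpzf]

1 Intervocalic Lenition: no change — [pezubsiv]
2 Syncope: [pezubsiv] → [pezbsv]
3 Regressive Voicing Assimilation: [pezbsv] → [pezpzv]
4 Final Obstruent Devoicing: [pezpzv] → [pezpzf]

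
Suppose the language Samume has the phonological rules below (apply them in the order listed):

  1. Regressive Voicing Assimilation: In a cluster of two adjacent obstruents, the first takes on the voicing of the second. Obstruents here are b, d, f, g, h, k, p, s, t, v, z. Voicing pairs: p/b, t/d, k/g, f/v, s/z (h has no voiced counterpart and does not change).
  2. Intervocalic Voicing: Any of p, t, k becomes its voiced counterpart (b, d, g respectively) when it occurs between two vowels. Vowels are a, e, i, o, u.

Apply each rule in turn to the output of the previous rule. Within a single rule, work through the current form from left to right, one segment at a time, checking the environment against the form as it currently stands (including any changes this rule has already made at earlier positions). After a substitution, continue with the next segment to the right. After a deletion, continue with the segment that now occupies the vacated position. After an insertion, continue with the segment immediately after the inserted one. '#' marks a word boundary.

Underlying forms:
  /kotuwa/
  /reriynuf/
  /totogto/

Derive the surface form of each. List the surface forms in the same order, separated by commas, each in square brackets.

/kotuwa/:
  1 Regressive Voicing Assimilation: no change — [kotuwa]
  2 Intervocalic Voicing: [kotuwa] → [koduwa]
/reriynuf/:
  1 Regressive Voicing Assimilation: no change — [reriynuf]
  2 Intervocalic Voicing: no change — [reriynuf]
/totogto/:
  1 Regressive Voicing Assimilation: [totogto] → [totokto]
  2 Intervocalic Voicing: [totokto] → [todokto]

[koduwa], [reriynuf], [todokto]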